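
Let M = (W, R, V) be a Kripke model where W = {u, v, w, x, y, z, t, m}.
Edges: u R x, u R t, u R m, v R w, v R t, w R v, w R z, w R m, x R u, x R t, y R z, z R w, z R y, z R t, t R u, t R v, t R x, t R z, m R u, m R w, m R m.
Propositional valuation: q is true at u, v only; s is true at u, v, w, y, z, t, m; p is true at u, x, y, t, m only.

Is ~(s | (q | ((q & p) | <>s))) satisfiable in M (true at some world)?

Let φ = ~(s | (q | ((q & p) | <>s))). Evaluate φ at each world:
  u (successors {x, t, m}): φ is false.
  v (successors {w, t}): φ is false.
  w (successors {v, z, m}): φ is false.
  x (successors {u, t}): φ is false.
  y (successors {z}): φ is false.
  z (successors {w, y, t}): φ is false.
  t (successors {u, v, x, z}): φ is false.
  m (successors {u, w, m}): φ is false.
For instance, at x:
  At x: s | (q | ((q & p) | <>s)) is true, so ~(s | (q | ((q & p) | <>s))) is false.
    At x: s is false, q | ((q & p) | <>s) is true, so s | (q | ((q & p) | <>s)) is true.
      At x: q is false, (q & p) | <>s is true, so q | ((q & p) | <>s) is true.

No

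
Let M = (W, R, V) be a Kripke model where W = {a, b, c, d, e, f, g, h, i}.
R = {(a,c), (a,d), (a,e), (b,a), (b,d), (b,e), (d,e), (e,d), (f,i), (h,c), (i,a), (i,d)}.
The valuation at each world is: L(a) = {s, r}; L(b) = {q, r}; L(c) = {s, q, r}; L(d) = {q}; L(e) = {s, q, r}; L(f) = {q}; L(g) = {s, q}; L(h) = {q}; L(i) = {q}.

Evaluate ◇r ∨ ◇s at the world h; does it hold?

At h: ◇r is true, ◇s is true, so ◇r ∨ ◇s is true.
  At h: ◇r requires r at some successor in {c}.
    r holds at c, so ◇r is true at h.
  At h: ◇s requires s at some successor in {c}.
    s holds at c, so ◇s is true at h.

Yes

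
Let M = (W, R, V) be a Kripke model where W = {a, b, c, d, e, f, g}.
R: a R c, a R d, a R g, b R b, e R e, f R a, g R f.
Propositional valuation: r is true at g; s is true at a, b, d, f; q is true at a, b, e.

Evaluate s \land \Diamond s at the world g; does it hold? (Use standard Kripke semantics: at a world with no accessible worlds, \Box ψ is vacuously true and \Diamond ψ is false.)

Recall that \Diamond ψ holds at a world iff ψ holds at some accessible world.
At g: s is false, \Diamond s is true, so s \land \Diamond s is false.
  At g: \Diamond s requires s at some successor in {f}.
    s holds at f, so \Diamond s is true at g.

No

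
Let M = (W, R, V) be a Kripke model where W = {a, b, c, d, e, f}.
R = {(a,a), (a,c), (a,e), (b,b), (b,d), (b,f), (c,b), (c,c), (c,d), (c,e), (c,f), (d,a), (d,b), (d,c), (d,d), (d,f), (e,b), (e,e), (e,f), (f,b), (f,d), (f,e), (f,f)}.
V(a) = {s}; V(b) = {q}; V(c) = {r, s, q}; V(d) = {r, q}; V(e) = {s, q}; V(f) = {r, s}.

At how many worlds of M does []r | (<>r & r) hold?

Recall that []ψ holds at a world iff ψ holds at every accessible world, and <>ψ holds iff ψ holds at some accessible world.
Let φ = []r | (<>r & r). Evaluate φ at each world:
  a (successors {a, c, e}): φ is false.
  b (successors {b, d, f}): φ is false.
  c (successors {b, c, d, e, f}): φ is true.
  d (successors {a, b, c, d, f}): φ is true.
  e (successors {b, e, f}): φ is false.
  f (successors {b, d, e, f}): φ is true.
For instance, at c:
  At c: []r is false, <>r & r is true, so []r | (<>r & r) is true.
    At c: []r requires r at every successor {b, c, d, e, f}.
      r fails at b, so []r is false at c.
    At c: <>r is true, r is true, so <>r & r is true.
      At c: <>r requires r at some successor in {b, c, d, e, f}.
        r holds at c, so <>r is true at c.
Satisfying worlds: {c, d, f}

3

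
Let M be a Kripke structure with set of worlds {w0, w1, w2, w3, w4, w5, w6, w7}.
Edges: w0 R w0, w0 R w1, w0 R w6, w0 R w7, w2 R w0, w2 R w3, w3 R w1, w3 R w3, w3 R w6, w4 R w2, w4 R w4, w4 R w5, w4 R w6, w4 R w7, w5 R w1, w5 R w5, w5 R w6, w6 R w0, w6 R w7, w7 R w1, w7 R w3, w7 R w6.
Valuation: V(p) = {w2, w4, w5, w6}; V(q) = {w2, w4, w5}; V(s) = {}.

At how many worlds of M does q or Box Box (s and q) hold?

4

Let φ = q or Box Box (s and q). Evaluate φ at each world:
  w0 (successors {w0, w1, w6, w7}): φ is false.
  w1 (successors ∅): φ is true.
  w2 (successors {w0, w3}): φ is true.
  w3 (successors {w1, w3, w6}): φ is false.
  w4 (successors {w2, w4, w5, w6, w7}): φ is true.
  w5 (successors {w1, w5, w6}): φ is true.
  w6 (successors {w0, w7}): φ is false.
  w7 (successors {w1, w3, w6}): φ is false.
For instance, at w6:
  At w6: q is false, Box Box (s and q) is false, so q or Box Box (s and q) is false.
    At w6: Box Box (s and q) requires Box (s and q) at every successor {w0, w7}.
      Box (s and q) fails at w0, so Box Box (s and q) is false at w6.
Satisfying worlds: {w1, w2, w4, w5}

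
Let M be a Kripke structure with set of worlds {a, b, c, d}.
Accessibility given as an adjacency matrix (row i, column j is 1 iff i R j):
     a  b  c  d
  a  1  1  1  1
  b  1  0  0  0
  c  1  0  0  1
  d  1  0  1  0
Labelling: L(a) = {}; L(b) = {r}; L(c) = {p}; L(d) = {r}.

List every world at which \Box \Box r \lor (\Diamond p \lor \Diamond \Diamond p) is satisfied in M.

Let φ = \Box \Box r \lor (\Diamond p \lor \Diamond \Diamond p). Evaluate φ at each world:
  a (successors {a, b, c, d}): φ is true.
  b (successors {a}): φ is true.
  c (successors {a, d}): φ is true.
  d (successors {a, c}): φ is true.
For instance, at b:
  At b: \Box \Box r is false, \Diamond p \lor \Diamond \Diamond p is true, so \Box \Box r \lor (\Diamond p \lor \Diamond \Diamond p) is true.
    At b: \Box \Box r requires \Box r at every successor {a}.
      \Box r fails at a, so \Box \Box r is false at b.
    At b: \Diamond p is false, \Diamond \Diamond p is true, so \Diamond p \lor \Diamond \Diamond p is true.
      At b: \Diamond p requires p at some successor in {a}.
        At a: p is false.
      So \Diamond p is false at b.
      At b: \Diamond \Diamond p requires \Diamond p at some successor in {a}.
        \Diamond p holds at a, so \Diamond \Diamond p is true at b.
Satisfying worlds: {a, b, c, d}

a, b, c, d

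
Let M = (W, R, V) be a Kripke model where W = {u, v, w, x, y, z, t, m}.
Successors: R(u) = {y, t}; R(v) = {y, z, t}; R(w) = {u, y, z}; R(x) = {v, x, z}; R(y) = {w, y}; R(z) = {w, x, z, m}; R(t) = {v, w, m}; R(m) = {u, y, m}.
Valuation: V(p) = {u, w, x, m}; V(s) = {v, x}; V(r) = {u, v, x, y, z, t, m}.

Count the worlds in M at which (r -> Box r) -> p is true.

Let φ = (r -> Box r) -> p. Evaluate φ at each world:
  u (successors {y, t}): φ is true.
  v (successors {y, z, t}): φ is false.
  w (successors {u, y, z}): φ is true.
  x (successors {v, x, z}): φ is true.
  y (successors {w, y}): φ is true.
  z (successors {w, x, z, m}): φ is true.
  t (successors {v, w, m}): φ is true.
  m (successors {u, y, m}): φ is true.
For instance, at t:
  At t: r -> Box r is false, p is false, so (r -> Box r) -> p is true.
    At t: r is true, Box r is false, so r -> Box r is false.
      At t: Box r requires r at every successor {v, w, m}.
        r fails at w, so Box r is false at t.
Satisfying worlds: {u, w, x, y, z, t, m}

7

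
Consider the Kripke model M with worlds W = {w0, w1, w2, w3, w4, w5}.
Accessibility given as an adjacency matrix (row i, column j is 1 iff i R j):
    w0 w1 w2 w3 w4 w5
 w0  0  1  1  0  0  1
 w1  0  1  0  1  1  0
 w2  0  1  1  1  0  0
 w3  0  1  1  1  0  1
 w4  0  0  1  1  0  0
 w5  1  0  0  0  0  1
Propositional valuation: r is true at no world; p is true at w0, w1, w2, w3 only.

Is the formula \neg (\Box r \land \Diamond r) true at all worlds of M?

Let φ = \neg (\Box r \land \Diamond r). Evaluate φ at each world:
  w0 (successors {w1, w2, w5}): φ is true.
  w1 (successors {w1, w3, w4}): φ is true.
  w2 (successors {w1, w2, w3}): φ is true.
  w3 (successors {w1, w2, w3, w5}): φ is true.
  w4 (successors {w2, w3}): φ is true.
  w5 (successors {w0, w5}): φ is true.
For instance, at w3:
  At w3: \Box r \land \Diamond r is false, so \neg (\Box r \land \Diamond r) is true.
    At w3: \Box r is false, \Diamond r is false, so \Box r \land \Diamond r is false.
      At w3: \Box r requires r at every successor {w1, w2, w3, w5}.
        r fails at w1, so \Box r is false at w3.
      At w3: \Diamond r requires r at some successor in {w1, w2, w3, w5}.
        At w1: r is false.
        At w2: r is false.
        At w3: r is false.
        At w5: r is false.
      So \Diamond r is false at w3.

Yes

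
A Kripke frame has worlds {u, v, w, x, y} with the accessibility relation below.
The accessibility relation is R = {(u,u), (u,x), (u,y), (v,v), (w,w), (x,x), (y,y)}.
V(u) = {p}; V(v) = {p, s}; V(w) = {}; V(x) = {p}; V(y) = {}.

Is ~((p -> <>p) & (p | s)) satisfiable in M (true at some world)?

Yes

Recall that <>ψ holds at a world iff ψ holds at some accessible world.
Let φ = ~((p -> <>p) & (p | s)). Evaluate φ at each world:
  u (successors {u, x, y}): φ is false.
  v (successors {v}): φ is false.
  w (successors {w}): φ is true.
  x (successors {x}): φ is false.
  y (successors {y}): φ is true.
Detail at w (witness):
  At w: (p -> <>p) & (p | s) is false, so ~((p -> <>p) & (p | s)) is true.
    At w: p -> <>p is true, p | s is false, so (p -> <>p) & (p | s) is false.
      At w: p is false, <>p is false, so p -> <>p is true.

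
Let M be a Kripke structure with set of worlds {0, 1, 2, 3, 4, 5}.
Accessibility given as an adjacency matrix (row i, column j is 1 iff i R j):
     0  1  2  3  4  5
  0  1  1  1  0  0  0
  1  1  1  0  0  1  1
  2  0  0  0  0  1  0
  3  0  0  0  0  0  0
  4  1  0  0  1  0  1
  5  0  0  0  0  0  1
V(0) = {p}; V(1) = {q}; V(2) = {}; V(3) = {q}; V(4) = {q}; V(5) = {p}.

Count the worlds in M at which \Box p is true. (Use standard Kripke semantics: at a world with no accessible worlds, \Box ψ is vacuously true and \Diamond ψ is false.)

Let φ = \Box p. Evaluate φ at each world:
  0 (successors {0, 1, 2}): φ is false.
  1 (successors {0, 1, 4, 5}): φ is false.
  2 (successors {4}): φ is false.
  3 (successors ∅): φ is true.
  4 (successors {0, 3, 5}): φ is false.
  5 (successors {5}): φ is true.
For instance, at 0:
  At 0: \Box p requires p at every successor {0, 1, 2}.
    p fails at 1, so \Box p is false at 0.
Satisfying worlds: {3, 5}

2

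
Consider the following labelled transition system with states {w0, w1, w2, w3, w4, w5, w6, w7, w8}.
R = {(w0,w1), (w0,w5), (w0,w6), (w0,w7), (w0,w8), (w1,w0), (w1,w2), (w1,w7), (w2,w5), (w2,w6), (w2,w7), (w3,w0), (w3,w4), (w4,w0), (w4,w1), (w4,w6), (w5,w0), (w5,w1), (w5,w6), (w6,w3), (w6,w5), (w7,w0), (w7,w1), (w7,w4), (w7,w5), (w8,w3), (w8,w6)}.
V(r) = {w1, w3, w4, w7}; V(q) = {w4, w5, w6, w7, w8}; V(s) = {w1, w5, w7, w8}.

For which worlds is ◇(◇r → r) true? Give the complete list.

w0, w1, w2, w3, w4, w5, w6, w7, w8

Let φ = ◇(◇r → r). Evaluate φ at each world:
  w0 (successors {w1, w5, w6, w7, w8}): φ is true.
  w1 (successors {w0, w2, w7}): φ is true.
  w2 (successors {w5, w6, w7}): φ is true.
  w3 (successors {w0, w4}): φ is true.
  w4 (successors {w0, w1, w6}): φ is true.
  w5 (successors {w0, w1, w6}): φ is true.
  w6 (successors {w3, w5}): φ is true.
  w7 (successors {w0, w1, w4, w5}): φ is true.
  w8 (successors {w3, w6}): φ is true.
For instance, at w0:
  At w0: ◇(◇r → r) requires ◇r → r at some successor in {w1, w5, w6, w7, w8}.
    ◇r → r holds at w1, so ◇(◇r → r) is true at w0.
      At w1: ◇r is true, r is true, so ◇r → r is true.
Satisfying worlds: {w0, w1, w2, w3, w4, w5, w6, w7, w8}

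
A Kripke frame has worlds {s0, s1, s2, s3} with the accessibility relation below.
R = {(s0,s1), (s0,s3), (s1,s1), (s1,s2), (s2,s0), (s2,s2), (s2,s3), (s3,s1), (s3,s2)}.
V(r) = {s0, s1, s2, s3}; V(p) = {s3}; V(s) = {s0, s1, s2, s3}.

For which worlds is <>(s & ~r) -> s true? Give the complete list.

Recall that <>ψ holds at a world iff ψ holds at some accessible world.
Let φ = <>(s & ~r) -> s. Evaluate φ at each world:
  s0 (successors {s1, s3}): φ is true.
  s1 (successors {s1, s2}): φ is true.
  s2 (successors {s0, s2, s3}): φ is true.
  s3 (successors {s1, s2}): φ is true.
For instance, at s0:
  At s0: <>(s & ~r) is false, s is true, so <>(s & ~r) -> s is true.
    At s0: <>(s & ~r) requires s & ~r at some successor in {s1, s3}.
      At s1: s & ~r is false.
      At s3: s & ~r is false.
    So <>(s & ~r) is false at s0.
Satisfying worlds: {s0, s1, s2, s3}

s0, s1, s2, s3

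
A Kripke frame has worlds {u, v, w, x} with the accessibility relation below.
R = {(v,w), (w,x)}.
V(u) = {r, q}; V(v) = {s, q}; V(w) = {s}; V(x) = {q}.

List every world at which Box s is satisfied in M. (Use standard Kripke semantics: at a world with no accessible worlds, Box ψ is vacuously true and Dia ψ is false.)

Let φ = Box s. Evaluate φ at each world:
  u (successors ∅): φ is true.
  v (successors {w}): φ is true.
  w (successors {x}): φ is false.
  x (successors ∅): φ is true.
For instance, at v:
  At v: Box s requires s at every successor {w}.
    At w: s is true.
  So Box s is true at v.
Satisfying worlds: {u, v, x}

u, v, x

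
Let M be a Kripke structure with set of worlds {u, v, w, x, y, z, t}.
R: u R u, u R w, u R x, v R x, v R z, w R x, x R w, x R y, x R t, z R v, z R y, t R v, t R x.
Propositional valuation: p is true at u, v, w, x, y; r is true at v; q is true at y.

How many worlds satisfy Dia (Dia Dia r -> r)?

5

Let φ = Dia (Dia Dia r -> r). Evaluate φ at each world:
  u (successors {u, w, x}): φ is true.
  v (successors {x, z}): φ is true.
  w (successors {x}): φ is false.
  x (successors {w, y, t}): φ is true.
  y (successors ∅): φ is false.
  z (successors {v, y}): φ is true.
  t (successors {v, x}): φ is true.
For instance, at x:
  At x: Dia (Dia Dia r -> r) requires Dia Dia r -> r at some successor in {w, y, t}.
    Dia Dia r -> r holds at w, so Dia (Dia Dia r -> r) is true at x.
      At w: Dia Dia r is false, r is false, so Dia Dia r -> r is true.
Satisfying worlds: {u, v, x, z, t}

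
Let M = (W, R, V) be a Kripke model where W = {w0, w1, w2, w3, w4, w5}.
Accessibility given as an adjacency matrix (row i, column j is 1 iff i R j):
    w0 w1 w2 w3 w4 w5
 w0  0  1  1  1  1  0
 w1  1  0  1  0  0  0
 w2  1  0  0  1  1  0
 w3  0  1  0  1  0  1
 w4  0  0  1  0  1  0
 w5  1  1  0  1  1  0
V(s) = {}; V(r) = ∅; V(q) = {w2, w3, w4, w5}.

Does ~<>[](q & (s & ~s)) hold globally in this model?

Let φ = ~<>[](q & (s & ~s)). Evaluate φ at each world:
  w0 (successors {w1, w2, w3, w4}): φ is true.
  w1 (successors {w0, w2}): φ is true.
  w2 (successors {w0, w3, w4}): φ is true.
  w3 (successors {w1, w3, w5}): φ is true.
  w4 (successors {w2, w4}): φ is true.
  w5 (successors {w0, w1, w3, w4}): φ is true.
For instance, at w0:
  At w0: <>[](q & (s & ~s)) is false, so ~<>[](q & (s & ~s)) is true.
    At w0: <>[](q & (s & ~s)) requires [](q & (s & ~s)) at some successor in {w1, w2, w3, w4}.
      At w1: [](q & (s & ~s)) is false.
      At w2: [](q & (s & ~s)) is false.
      At w3: [](q & (s & ~s)) is false.
      At w4: [](q & (s & ~s)) is false.
    So <>[](q & (s & ~s)) is false at w0.

Yes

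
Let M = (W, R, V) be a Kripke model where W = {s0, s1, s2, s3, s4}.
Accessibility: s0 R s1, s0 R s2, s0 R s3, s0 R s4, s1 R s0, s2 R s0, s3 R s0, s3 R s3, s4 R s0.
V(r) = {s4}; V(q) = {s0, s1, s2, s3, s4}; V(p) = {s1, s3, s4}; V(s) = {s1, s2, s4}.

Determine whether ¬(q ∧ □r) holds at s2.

Recall that □ψ holds at a world iff ψ holds at every accessible world, and ◇ψ holds iff ψ holds at some accessible world.
At s2: q ∧ □r is false, so ¬(q ∧ □r) is true.
  At s2: q is true, □r is false, so q ∧ □r is false.
    At s2: □r requires r at every successor {s0}.
      r fails at s0, so □r is false at s2.

Yes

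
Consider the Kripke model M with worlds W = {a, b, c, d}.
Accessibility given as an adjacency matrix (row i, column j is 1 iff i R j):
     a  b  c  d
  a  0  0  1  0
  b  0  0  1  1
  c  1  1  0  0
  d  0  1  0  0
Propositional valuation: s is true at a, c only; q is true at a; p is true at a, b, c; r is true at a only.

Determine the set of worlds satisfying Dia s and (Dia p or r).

Let φ = Dia s and (Dia p or r). Evaluate φ at each world:
  a (successors {c}): φ is true.
  b (successors {c, d}): φ is true.
  c (successors {a, b}): φ is true.
  d (successors {b}): φ is false.
For instance, at b:
  At b: Dia s is true, Dia p or r is true, so Dia s and (Dia p or r) is true.
    At b: Dia s requires s at some successor in {c, d}.
      s holds at c, so Dia s is true at b.
    At b: Dia p is true, r is false, so Dia p or r is true.
      At b: Dia p requires p at some successor in {c, d}.
        p holds at c, so Dia p is true at b.
Satisfying worlds: {a, b, c}

a, b, c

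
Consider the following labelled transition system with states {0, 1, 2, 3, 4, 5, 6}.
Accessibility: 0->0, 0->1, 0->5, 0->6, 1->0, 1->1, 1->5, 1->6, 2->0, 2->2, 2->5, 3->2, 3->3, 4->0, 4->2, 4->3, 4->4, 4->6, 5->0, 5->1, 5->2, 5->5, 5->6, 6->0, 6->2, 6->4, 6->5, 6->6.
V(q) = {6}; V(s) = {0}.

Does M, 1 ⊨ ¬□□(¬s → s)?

Yes

At 1: □□(¬s → s) is false, so ¬□□(¬s → s) is true.
  At 1: □□(¬s → s) requires □(¬s → s) at every successor {0, 1, 5, 6}.
    □(¬s → s) fails at 0, so □□(¬s → s) is false at 1.
      At 0: □(¬s → s) requires ¬s → s at every successor {0, 1, 5, 6}.
        ¬s → s fails at 1, so □(¬s → s) is false at 0.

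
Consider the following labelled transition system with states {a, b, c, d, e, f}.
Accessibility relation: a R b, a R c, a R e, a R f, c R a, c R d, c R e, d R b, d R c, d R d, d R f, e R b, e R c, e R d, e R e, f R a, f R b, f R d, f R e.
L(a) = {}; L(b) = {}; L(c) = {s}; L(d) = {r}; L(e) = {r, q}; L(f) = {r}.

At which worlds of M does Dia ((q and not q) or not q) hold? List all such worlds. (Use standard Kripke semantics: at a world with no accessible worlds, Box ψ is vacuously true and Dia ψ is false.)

Recall that Dia ψ holds at a world iff ψ holds at some accessible world.
Let φ = Dia ((q and not q) or not q). Evaluate φ at each world:
  a (successors {b, c, e, f}): φ is true.
  b (successors ∅): φ is false.
  c (successors {a, d, e}): φ is true.
  d (successors {b, c, d, f}): φ is true.
  e (successors {b, c, d, e}): φ is true.
  f (successors {a, b, d, e}): φ is true.
For instance, at c:
  At c: Dia ((q and not q) or not q) requires (q and not q) or not q at some successor in {a, d, e}.
    (q and not q) or not q holds at a, so Dia ((q and not q) or not q) is true at c.
Satisfying worlds: {a, c, d, e, f}

a, c, d, e, f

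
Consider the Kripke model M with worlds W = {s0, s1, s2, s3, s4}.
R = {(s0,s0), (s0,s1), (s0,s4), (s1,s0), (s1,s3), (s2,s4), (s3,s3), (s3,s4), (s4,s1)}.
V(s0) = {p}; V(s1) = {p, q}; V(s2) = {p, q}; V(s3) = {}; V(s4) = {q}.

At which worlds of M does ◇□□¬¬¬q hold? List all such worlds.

s0, s2, s3

Let φ = ◇□□¬¬¬q. Evaluate φ at each world:
  s0 (successors {s0, s1, s4}): φ is true.
  s1 (successors {s0, s3}): φ is false.
  s2 (successors {s4}): φ is true.
  s3 (successors {s3, s4}): φ is true.
  s4 (successors {s1}): φ is false.
For instance, at s1:
  At s1: ◇□□¬¬¬q requires □□¬¬¬q at some successor in {s0, s3}.
    At s0: □□¬¬¬q is false.
    At s3: □□¬¬¬q is false.
  So ◇□□¬¬¬q is false at s1.
Satisfying worlds: {s0, s2, s3}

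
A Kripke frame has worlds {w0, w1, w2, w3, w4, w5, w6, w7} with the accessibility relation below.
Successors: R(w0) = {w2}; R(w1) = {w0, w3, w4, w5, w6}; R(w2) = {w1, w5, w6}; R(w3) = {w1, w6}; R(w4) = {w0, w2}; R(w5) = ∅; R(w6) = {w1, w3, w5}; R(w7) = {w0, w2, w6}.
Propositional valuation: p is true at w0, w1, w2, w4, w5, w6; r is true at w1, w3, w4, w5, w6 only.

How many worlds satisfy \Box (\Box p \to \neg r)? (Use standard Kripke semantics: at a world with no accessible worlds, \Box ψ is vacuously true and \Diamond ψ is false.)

5

Let φ = \Box (\Box p \to \neg r). Evaluate φ at each world:
  w0 (successors {w2}): φ is true.
  w1 (successors {w0, w3, w4, w5, w6}): φ is false.
  w2 (successors {w1, w5, w6}): φ is false.
  w3 (successors {w1, w6}): φ is true.
  w4 (successors {w0, w2}): φ is true.
  w5 (successors ∅): φ is true.
  w6 (successors {w1, w3, w5}): φ is false.
  w7 (successors {w0, w2, w6}): φ is true.
For instance, at w1:
  At w1: \Box (\Box p \to \neg r) requires \Box p \to \neg r at every successor {w0, w3, w4, w5, w6}.
    \Box p \to \neg r fails at w3, so \Box (\Box p \to \neg r) is false at w1.
      At w3: \Box p is true, \neg r is false, so \Box p \to \neg r is false.
Satisfying worlds: {w0, w3, w4, w5, w7}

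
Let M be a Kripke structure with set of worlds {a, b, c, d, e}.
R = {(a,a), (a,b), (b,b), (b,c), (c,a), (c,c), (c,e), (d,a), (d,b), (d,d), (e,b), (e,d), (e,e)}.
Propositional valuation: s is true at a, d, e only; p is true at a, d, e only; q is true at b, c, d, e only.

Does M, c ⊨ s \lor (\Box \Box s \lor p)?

No

Recall that \Box ψ holds at a world iff ψ holds at every accessible world, and \Diamond ψ holds iff ψ holds at some accessible world.
At c: s is false, \Box \Box s \lor p is false, so s \lor (\Box \Box s \lor p) is false.
  At c: \Box \Box s is false, p is false, so \Box \Box s \lor p is false.
    At c: \Box \Box s requires \Box s at every successor {a, c, e}.
      \Box s fails at a, so \Box \Box s is false at c.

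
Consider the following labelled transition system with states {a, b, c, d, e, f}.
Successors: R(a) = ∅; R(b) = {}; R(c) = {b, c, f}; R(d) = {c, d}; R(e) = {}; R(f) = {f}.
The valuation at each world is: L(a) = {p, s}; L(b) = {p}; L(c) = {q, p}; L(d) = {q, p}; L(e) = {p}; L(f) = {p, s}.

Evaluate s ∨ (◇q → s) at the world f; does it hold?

At f: s is true, ◇q → s is true, so s ∨ (◇q → s) is true.
  At f: ◇q is false, s is true, so ◇q → s is true.
    At f: ◇q requires q at some successor in {f}.
      At f: q is false.
    So ◇q is false at f.

Yes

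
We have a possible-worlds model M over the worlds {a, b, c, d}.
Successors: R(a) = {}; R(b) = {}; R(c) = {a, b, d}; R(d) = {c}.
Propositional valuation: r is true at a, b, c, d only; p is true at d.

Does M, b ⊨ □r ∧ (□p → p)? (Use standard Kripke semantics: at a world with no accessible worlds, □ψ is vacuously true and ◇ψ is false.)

No

At b: □r is true, □p → p is false, so □r ∧ (□p → p) is false.
  At b: no accessible worlds, so □r holds vacuously.
  At b: □p is true, p is false, so □p → p is false.
    At b: no accessible worlds, so □p holds vacuously.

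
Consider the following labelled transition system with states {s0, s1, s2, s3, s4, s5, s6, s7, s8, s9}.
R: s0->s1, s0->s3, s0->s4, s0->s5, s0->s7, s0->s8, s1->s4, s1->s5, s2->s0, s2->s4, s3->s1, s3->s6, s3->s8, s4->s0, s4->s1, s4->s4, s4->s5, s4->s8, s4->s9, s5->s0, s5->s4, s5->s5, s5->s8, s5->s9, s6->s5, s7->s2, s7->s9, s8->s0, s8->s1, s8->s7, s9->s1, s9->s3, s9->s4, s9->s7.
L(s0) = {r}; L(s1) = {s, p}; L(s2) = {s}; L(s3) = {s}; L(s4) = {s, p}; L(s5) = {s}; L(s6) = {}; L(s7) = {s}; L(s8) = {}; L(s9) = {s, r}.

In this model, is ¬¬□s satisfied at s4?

Recall that □ψ holds at a world iff ψ holds at every accessible world, and ◇ψ holds iff ψ holds at some accessible world.
At s4: ¬□s is true, so ¬¬□s is false.
  At s4: □s is false, so ¬□s is true.
    At s4: □s requires s at every successor {s0, s1, s4, s5, s8, s9}.
      s fails at s0, so □s is false at s4.

No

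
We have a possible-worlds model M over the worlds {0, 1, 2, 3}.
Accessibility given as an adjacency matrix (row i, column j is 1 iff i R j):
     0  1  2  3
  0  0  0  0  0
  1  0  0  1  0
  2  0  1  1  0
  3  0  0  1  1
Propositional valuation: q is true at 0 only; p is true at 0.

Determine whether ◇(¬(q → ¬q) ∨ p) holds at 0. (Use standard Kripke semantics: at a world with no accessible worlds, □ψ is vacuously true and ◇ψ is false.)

No

At 0: no accessible worlds, so ◇(¬(q → ¬q) ∨ p) is false.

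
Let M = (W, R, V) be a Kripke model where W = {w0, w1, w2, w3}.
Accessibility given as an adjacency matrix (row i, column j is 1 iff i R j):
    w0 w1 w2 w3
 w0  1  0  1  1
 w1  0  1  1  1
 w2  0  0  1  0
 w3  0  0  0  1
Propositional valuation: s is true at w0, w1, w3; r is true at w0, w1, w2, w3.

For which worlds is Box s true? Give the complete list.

Recall that Box ψ holds at a world iff ψ holds at every accessible world, and Dia ψ holds iff ψ holds at some accessible world.
Let φ = Box s. Evaluate φ at each world:
  w0 (successors {w0, w2, w3}): φ is false.
  w1 (successors {w1, w2, w3}): φ is false.
  w2 (successors {w2}): φ is false.
  w3 (successors {w3}): φ is true.
For instance, at w1:
  At w1: Box s requires s at every successor {w1, w2, w3}.
    s fails at w2, so Box s is false at w1.
Satisfying worlds: {w3}

w3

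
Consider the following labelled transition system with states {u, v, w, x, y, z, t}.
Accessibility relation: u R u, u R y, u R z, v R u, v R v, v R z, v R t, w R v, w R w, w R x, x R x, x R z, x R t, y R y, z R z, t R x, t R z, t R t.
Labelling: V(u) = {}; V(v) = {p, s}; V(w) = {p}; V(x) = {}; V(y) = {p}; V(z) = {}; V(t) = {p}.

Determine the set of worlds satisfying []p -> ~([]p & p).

Let φ = []p -> ~([]p & p). Evaluate φ at each world:
  u (successors {u, y, z}): φ is true.
  v (successors {u, v, z, t}): φ is true.
  w (successors {v, w, x}): φ is true.
  x (successors {x, z, t}): φ is true.
  y (successors {y}): φ is false.
  z (successors {z}): φ is true.
  t (successors {x, z, t}): φ is true.
For instance, at y:
  At y: []p is true, ~([]p & p) is false, so []p -> ~([]p & p) is false.
    At y: []p requires p at every successor {y}.
      At y: p is true.
    So []p is true at y.
    At y: []p & p is true, so ~([]p & p) is false.
      At y: []p is true, p is true, so []p & p is true.
Satisfying worlds: {u, v, w, x, z, t}

u, v, w, x, z, t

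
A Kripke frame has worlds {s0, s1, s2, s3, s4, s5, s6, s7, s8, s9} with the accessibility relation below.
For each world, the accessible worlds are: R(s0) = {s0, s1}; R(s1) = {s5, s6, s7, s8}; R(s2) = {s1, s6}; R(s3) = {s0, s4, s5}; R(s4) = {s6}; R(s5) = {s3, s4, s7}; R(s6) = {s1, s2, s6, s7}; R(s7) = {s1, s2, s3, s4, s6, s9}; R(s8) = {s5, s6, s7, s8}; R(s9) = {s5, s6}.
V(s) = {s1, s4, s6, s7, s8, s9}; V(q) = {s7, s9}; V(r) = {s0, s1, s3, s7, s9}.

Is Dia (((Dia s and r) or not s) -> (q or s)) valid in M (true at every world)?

Yes

Let φ = Dia (((Dia s and r) or not s) -> (q or s)). Evaluate φ at each world:
  s0 (successors {s0, s1}): φ is true.
  s1 (successors {s5, s6, s7, s8}): φ is true.
  s2 (successors {s1, s6}): φ is true.
  s3 (successors {s0, s4, s5}): φ is true.
  s4 (successors {s6}): φ is true.
  s5 (successors {s3, s4, s7}): φ is true.
  s6 (successors {s1, s2, s6, s7}): φ is true.
  s7 (successors {s1, s2, s3, s4, s6, s9}): φ is true.
  s8 (successors {s5, s6, s7, s8}): φ is true.
  s9 (successors {s5, s6}): φ is true.
For instance, at s2:
  At s2: Dia (((Dia s and r) or not s) -> (q or s)) requires ((Dia s and r) or not s) -> (q or s) at some successor in {s1, s6}.
    ((Dia s and r) or not s) -> (q or s) holds at s1, so Dia (((Dia s and r) or not s) -> (q or s)) is true at s2.
      At s1: (Dia s and r) or not s is true, q or s is true, so ((Dia s and r) or not s) -> (q or s) is true.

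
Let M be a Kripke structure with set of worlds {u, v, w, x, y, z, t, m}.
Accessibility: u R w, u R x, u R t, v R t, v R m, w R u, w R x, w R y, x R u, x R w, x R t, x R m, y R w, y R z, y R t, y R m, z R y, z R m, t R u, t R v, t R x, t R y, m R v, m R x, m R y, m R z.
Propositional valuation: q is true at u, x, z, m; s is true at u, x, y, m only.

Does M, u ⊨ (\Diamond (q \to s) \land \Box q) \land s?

Recall that \Box ψ holds at a world iff ψ holds at every accessible world, and \Diamond ψ holds iff ψ holds at some accessible world.
At u: \Diamond (q \to s) \land \Box q is false, s is true, so (\Diamond (q \to s) \land \Box q) \land s is false.
  At u: \Diamond (q \to s) is true, \Box q is false, so \Diamond (q \to s) \land \Box q is false.
    At u: \Diamond (q \to s) requires q \to s at some successor in {w, x, t}.
      q \to s holds at w, so \Diamond (q \to s) is true at u.
    At u: \Box q requires q at every successor {w, x, t}.
      q fails at w, so \Box q is false at u.

No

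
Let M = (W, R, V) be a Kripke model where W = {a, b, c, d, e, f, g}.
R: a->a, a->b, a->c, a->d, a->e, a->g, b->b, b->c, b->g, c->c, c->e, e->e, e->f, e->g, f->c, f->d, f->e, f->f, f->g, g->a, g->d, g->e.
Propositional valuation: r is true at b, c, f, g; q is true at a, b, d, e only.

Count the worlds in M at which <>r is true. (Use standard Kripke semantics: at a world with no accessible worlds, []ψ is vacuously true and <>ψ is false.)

Let φ = <>r. Evaluate φ at each world:
  a (successors {a, b, c, d, e, g}): φ is true.
  b (successors {b, c, g}): φ is true.
  c (successors {c, e}): φ is true.
  d (successors ∅): φ is false.
  e (successors {e, f, g}): φ is true.
  f (successors {c, d, e, f, g}): φ is true.
  g (successors {a, d, e}): φ is false.
For instance, at g:
  At g: <>r requires r at some successor in {a, d, e}.
    At a: r is false.
    At d: r is false.
    At e: r is false.
  So <>r is false at g.
Satisfying worlds: {a, b, c, e, f}

5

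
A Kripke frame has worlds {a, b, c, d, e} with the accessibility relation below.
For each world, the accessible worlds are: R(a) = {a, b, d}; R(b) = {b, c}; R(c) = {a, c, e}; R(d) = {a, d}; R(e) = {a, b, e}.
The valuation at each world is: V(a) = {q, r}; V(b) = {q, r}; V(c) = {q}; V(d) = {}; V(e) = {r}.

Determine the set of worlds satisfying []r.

Let φ = []r. Evaluate φ at each world:
  a (successors {a, b, d}): φ is false.
  b (successors {b, c}): φ is false.
  c (successors {a, c, e}): φ is false.
  d (successors {a, d}): φ is false.
  e (successors {a, b, e}): φ is true.
For instance, at e:
  At e: []r requires r at every successor {a, b, e}.
    At a: r is true.
    At b: r is true.
    At e: r is true.
  So []r is true at e.
Satisfying worlds: {e}

e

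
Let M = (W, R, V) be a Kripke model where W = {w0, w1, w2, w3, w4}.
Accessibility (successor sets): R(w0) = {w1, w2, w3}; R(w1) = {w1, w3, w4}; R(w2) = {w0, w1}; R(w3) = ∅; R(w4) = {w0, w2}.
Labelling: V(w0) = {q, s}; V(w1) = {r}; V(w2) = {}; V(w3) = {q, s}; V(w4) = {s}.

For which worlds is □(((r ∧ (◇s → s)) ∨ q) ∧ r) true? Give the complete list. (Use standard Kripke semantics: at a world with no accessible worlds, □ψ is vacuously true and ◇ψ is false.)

Recall that □ψ holds at a world iff ψ holds at every accessible world, and ◇ψ holds iff ψ holds at some accessible world.
Let φ = □(((r ∧ (◇s → s)) ∨ q) ∧ r). Evaluate φ at each world:
  w0 (successors {w1, w2, w3}): φ is false.
  w1 (successors {w1, w3, w4}): φ is false.
  w2 (successors {w0, w1}): φ is false.
  w3 (successors ∅): φ is true.
  w4 (successors {w0, w2}): φ is false.
For instance, at w2:
  At w2: □(((r ∧ (◇s → s)) ∨ q) ∧ r) requires ((r ∧ (◇s → s)) ∨ q) ∧ r at every successor {w0, w1}.
    ((r ∧ (◇s → s)) ∨ q) ∧ r fails at w0, so □(((r ∧ (◇s → s)) ∨ q) ∧ r) is false at w2.
      At w0: (r ∧ (◇s → s)) ∨ q is true, r is false, so ((r ∧ (◇s → s)) ∨ q) ∧ r is false.
Satisfying worlds: {w3}

w3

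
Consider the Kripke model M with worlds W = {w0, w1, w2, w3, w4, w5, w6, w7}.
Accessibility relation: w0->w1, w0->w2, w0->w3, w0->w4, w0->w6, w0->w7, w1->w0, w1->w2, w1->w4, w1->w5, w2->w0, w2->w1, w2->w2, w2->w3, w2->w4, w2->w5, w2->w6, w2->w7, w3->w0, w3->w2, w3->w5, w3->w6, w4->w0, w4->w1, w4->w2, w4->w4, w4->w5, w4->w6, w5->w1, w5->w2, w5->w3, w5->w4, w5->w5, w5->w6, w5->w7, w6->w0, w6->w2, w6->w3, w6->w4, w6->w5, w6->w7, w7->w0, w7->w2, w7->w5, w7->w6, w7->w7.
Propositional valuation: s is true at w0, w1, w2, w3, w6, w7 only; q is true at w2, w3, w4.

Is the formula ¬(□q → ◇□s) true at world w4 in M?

At w4: □q → ◇□s is true, so ¬(□q → ◇□s) is false.
  At w4: □q is false, ◇□s is false, so □q → ◇□s is true.
    At w4: □q requires q at every successor {w0, w1, w2, w4, w5, w6}.
      q fails at w0, so □q is false at w4.
    At w4: ◇□s requires □s at some successor in {w0, w1, w2, w4, w5, w6}.
      At w0: □s is false.
      At w1: □s is false.
      At w2: □s is false.
      At w4: □s is false.
      At w5: □s is false.
      At w6: □s is false.
    So ◇□s is false at w4.

No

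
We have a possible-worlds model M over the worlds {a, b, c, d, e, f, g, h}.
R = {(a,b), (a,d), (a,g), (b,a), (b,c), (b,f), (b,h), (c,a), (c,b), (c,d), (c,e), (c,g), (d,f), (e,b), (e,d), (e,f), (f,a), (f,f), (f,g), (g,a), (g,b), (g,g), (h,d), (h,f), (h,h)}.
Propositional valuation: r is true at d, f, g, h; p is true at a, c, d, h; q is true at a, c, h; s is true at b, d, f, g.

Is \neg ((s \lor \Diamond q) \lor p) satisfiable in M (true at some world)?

Yes

Let φ = \neg ((s \lor \Diamond q) \lor p). Evaluate φ at each world:
  a (successors {b, d, g}): φ is false.
  b (successors {a, c, f, h}): φ is false.
  c (successors {a, b, d, e, g}): φ is false.
  d (successors {f}): φ is false.
  e (successors {b, d, f}): φ is true.
  f (successors {a, f, g}): φ is false.
  g (successors {a, b, g}): φ is false.
  h (successors {d, f, h}): φ is false.
Detail at e (witness):
  At e: (s \lor \Diamond q) \lor p is false, so \neg ((s \lor \Diamond q) \lor p) is true.
    At e: s \lor \Diamond q is false, p is false, so (s \lor \Diamond q) \lor p is false.
      At e: s is false, \Diamond q is false, so s \lor \Diamond q is false.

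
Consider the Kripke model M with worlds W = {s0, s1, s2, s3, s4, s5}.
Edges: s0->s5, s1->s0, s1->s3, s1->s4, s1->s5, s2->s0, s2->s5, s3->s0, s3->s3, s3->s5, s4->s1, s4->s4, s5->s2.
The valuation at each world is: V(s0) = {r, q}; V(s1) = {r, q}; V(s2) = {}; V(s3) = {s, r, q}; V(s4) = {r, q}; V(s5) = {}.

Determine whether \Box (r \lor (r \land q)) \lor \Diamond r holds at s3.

Yes

At s3: \Box (r \lor (r \land q)) is false, \Diamond r is true, so \Box (r \lor (r \land q)) \lor \Diamond r is true.
  At s3: \Box (r \lor (r \land q)) requires r \lor (r \land q) at every successor {s0, s3, s5}.
    r \lor (r \land q) fails at s5, so \Box (r \lor (r \land q)) is false at s3.
  At s3: \Diamond r requires r at some successor in {s0, s3, s5}.
    r holds at s0, so \Diamond r is true at s3.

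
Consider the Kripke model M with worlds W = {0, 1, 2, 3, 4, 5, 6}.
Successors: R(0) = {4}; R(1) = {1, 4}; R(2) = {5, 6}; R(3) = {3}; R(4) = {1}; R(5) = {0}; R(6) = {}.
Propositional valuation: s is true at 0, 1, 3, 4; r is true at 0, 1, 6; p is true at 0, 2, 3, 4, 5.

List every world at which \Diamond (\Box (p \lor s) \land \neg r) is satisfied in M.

Let φ = \Diamond (\Box (p \lor s) \land \neg r). Evaluate φ at each world:
  0 (successors {4}): φ is true.
  1 (successors {1, 4}): φ is true.
  2 (successors {5, 6}): φ is true.
  3 (successors {3}): φ is true.
  4 (successors {1}): φ is false.
  5 (successors {0}): φ is false.
  6 (successors ∅): φ is false.
For instance, at 3:
  At 3: \Diamond (\Box (p \lor s) \land \neg r) requires \Box (p \lor s) \land \neg r at some successor in {3}.
    \Box (p \lor s) \land \neg r holds at 3, so \Diamond (\Box (p \lor s) \land \neg r) is true at 3.
      At 3: \Box (p \lor s) is true, \neg r is true, so \Box (p \lor s) \land \neg r is true.
Satisfying worlds: {0, 1, 2, 3}

0, 1, 2, 3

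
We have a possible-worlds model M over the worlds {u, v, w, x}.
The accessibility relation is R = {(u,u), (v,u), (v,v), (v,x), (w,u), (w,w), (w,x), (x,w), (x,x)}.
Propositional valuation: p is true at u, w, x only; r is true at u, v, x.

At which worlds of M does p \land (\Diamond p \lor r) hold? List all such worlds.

u, w, x

Recall that \Diamond ψ holds at a world iff ψ holds at some accessible world.
Let φ = p \land (\Diamond p \lor r). Evaluate φ at each world:
  u (successors {u}): φ is true.
  v (successors {u, v, x}): φ is false.
  w (successors {u, w, x}): φ is true.
  x (successors {w, x}): φ is true.
For instance, at x:
  At x: p is true, \Diamond p \lor r is true, so p \land (\Diamond p \lor r) is true.
    At x: \Diamond p is true, r is true, so \Diamond p \lor r is true.
      At x: \Diamond p requires p at some successor in {w, x}.
        p holds at w, so \Diamond p is true at x.
Satisfying worlds: {u, w, x}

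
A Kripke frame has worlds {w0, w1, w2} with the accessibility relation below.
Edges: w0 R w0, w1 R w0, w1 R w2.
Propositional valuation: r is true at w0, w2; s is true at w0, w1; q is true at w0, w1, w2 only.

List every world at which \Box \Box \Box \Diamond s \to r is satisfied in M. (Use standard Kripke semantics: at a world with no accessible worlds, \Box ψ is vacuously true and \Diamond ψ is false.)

w0, w2

Let φ = \Box \Box \Box \Diamond s \to r. Evaluate φ at each world:
  w0 (successors {w0}): φ is true.
  w1 (successors {w0, w2}): φ is false.
  w2 (successors ∅): φ is true.
For instance, at w0:
  At w0: \Box \Box \Box \Diamond s is true, r is true, so \Box \Box \Box \Diamond s \to r is true.
    At w0: \Box \Box \Box \Diamond s requires \Box \Box \Diamond s at every successor {w0}.
      At w0: \Box \Box \Diamond s is true.
    So \Box \Box \Box \Diamond s is true at w0.
Satisfying worlds: {w0, w2}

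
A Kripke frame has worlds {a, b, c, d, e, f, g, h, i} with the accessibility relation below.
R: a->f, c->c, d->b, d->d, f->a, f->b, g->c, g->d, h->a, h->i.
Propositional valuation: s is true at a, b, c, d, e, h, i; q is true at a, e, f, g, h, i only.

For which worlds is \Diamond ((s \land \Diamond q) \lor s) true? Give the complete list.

Recall that \Diamond ψ holds at a world iff ψ holds at some accessible world.
Let φ = \Diamond ((s \land \Diamond q) \lor s). Evaluate φ at each world:
  a (successors {f}): φ is false.
  b (successors ∅): φ is false.
  c (successors {c}): φ is true.
  d (successors {b, d}): φ is true.
  e (successors ∅): φ is false.
  f (successors {a, b}): φ is true.
  g (successors {c, d}): φ is true.
  h (successors {a, i}): φ is true.
  i (successors ∅): φ is false.
For instance, at d:
  At d: \Diamond ((s \land \Diamond q) \lor s) requires (s \land \Diamond q) \lor s at some successor in {b, d}.
    (s \land \Diamond q) \lor s holds at b, so \Diamond ((s \land \Diamond q) \lor s) is true at d.
      At b: s \land \Diamond q is false, s is true, so (s \land \Diamond q) \lor s is true.
Satisfying worlds: {c, d, f, g, h}

c, d, f, g, h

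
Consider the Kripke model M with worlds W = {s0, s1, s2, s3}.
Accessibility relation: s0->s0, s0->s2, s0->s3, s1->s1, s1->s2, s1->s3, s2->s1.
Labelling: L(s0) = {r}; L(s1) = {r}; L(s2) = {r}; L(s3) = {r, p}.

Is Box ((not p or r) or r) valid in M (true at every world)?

Yes

Let φ = Box ((not p or r) or r). Evaluate φ at each world:
  s0 (successors {s0, s2, s3}): φ is true.
  s1 (successors {s1, s2, s3}): φ is true.
  s2 (successors {s1}): φ is true.
  s3 (successors ∅): φ is true.
For instance, at s0:
  At s0: Box ((not p or r) or r) requires (not p or r) or r at every successor {s0, s2, s3}.
    At s0: (not p or r) or r is true.
    At s2: (not p or r) or r is true.
    At s3: (not p or r) or r is true.
  So Box ((not p or r) or r) is true at s0.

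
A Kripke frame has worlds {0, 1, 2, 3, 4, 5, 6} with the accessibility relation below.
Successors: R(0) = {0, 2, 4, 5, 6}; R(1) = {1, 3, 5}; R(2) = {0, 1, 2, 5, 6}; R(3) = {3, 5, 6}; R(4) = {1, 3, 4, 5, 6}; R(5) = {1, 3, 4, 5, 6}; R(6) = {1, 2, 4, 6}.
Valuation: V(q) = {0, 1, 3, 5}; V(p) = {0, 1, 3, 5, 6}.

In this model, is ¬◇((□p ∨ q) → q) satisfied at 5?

No

Recall that □ψ holds at a world iff ψ holds at every accessible world, and ◇ψ holds iff ψ holds at some accessible world.
At 5: ◇((□p ∨ q) → q) is true, so ¬◇((□p ∨ q) → q) is false.
  At 5: ◇((□p ∨ q) → q) requires (□p ∨ q) → q at some successor in {1, 3, 4, 5, 6}.
    (□p ∨ q) → q holds at 1, so ◇((□p ∨ q) → q) is true at 5.
      At 1: □p ∨ q is true, q is true, so (□p ∨ q) → q is true.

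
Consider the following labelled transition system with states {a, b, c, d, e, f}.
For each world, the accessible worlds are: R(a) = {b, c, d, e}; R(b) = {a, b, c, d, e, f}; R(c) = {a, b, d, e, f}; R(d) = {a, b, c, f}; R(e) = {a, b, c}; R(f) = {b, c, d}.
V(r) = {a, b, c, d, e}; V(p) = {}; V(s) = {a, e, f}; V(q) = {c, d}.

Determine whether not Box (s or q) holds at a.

Recall that Box ψ holds at a world iff ψ holds at every accessible world, and Dia ψ holds iff ψ holds at some accessible world.
At a: Box (s or q) is false, so not Box (s or q) is true.
  At a: Box (s or q) requires s or q at every successor {b, c, d, e}.
    s or q fails at b, so Box (s or q) is false at a.

Yes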